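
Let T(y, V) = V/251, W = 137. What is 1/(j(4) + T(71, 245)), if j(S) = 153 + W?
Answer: 251/73035 ≈ 0.0034367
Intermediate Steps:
j(S) = 290 (j(S) = 153 + 137 = 290)
T(y, V) = V/251 (T(y, V) = V*(1/251) = V/251)
1/(j(4) + T(71, 245)) = 1/(290 + (1/251)*245) = 1/(290 + 245/251) = 1/(73035/251) = 251/73035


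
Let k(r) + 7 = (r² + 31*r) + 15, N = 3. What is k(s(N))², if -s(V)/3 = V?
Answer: 36100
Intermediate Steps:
s(V) = -3*V
k(r) = 8 + r² + 31*r (k(r) = -7 + ((r² + 31*r) + 15) = -7 + (15 + r² + 31*r) = 8 + r² + 31*r)
k(s(N))² = (8 + (-3*3)² + 31*(-3*3))² = (8 + (-9)² + 31*(-9))² = (8 + 81 - 279)² = (-190)² = 36100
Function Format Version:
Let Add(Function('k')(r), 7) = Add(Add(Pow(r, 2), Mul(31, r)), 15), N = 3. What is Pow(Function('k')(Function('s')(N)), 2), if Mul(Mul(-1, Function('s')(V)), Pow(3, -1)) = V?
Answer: 36100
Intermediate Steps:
Function('s')(V) = Mul(-3, V)
Function('k')(r) = Add(8, Pow(r, 2), Mul(31, r)) (Function('k')(r) = Add(-7, Add(Add(Pow(r, 2), Mul(31, r)), 15)) = Add(-7, Add(15, Pow(r, 2), Mul(31, r))) = Add(8, Pow(r, 2), Mul(31, r)))
Pow(Function('k')(Function('s')(N)), 2) = Pow(Add(8, Pow(Mul(-3, 3), 2), Mul(31, Mul(-3, 3))), 2) = Pow(Add(8, Pow(-9, 2), Mul(31, -9)), 2) = Pow(Add(8, 81, -279), 2) = Pow(-190, 2) = 36100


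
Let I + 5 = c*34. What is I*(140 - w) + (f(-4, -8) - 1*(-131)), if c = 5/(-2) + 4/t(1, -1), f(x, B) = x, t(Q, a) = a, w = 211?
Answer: 16173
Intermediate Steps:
c = -13/2 (c = 5/(-2) + 4/(-1) = 5*(-½) + 4*(-1) = -5/2 - 4 = -13/2 ≈ -6.5000)
I = -226 (I = -5 - 13/2*34 = -5 - 221 = -226)
I*(140 - w) + (f(-4, -8) - 1*(-131)) = -226*(140 - 1*211) + (-4 - 1*(-131)) = -226*(140 - 211) + (-4 + 131) = -226*(-71) + 127 = 16046 + 127 = 16173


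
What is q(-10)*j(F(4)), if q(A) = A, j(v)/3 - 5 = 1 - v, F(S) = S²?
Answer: 300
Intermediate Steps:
j(v) = 18 - 3*v (j(v) = 15 + 3*(1 - v) = 15 + (3 - 3*v) = 18 - 3*v)
q(-10)*j(F(4)) = -10*(18 - 3*4²) = -10*(18 - 3*16) = -10*(18 - 48) = -10*(-30) = 300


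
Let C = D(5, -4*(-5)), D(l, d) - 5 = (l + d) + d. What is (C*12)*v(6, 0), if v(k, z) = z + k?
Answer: 3600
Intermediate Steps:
v(k, z) = k + z
D(l, d) = 5 + l + 2*d (D(l, d) = 5 + ((l + d) + d) = 5 + ((d + l) + d) = 5 + (l + 2*d) = 5 + l + 2*d)
C = 50 (C = 5 + 5 + 2*(-4*(-5)) = 5 + 5 + 2*20 = 5 + 5 + 40 = 50)
(C*12)*v(6, 0) = (50*12)*(6 + 0) = 600*6 = 3600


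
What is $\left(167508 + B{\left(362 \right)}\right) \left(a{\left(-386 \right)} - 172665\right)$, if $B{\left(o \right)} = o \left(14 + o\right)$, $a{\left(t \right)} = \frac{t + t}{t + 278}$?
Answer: $- \frac{1415404178440}{27} \approx -5.2422 \cdot 10^{10}$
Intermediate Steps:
$a{\left(t \right)} = \frac{2 t}{278 + t}$
$\left(167508 + B{\left(362 \right)}\right) \left(a{\left(-386 \right)} - 172665\right) = \left(167508 + 362 \left(14 + 362\right)\right) \left(2 \left(-386\right) \frac{1}{278 - 386} - 172665\right) = \left(167508 + 362 \cdot 376\right) \left(2 \left(-386\right) \frac{1}{-108} - 172665\right) = \left(167508 + 136112\right) \left(2 \left(-386\right) \left(- \frac{1}{108}\right) - 172665\right) = 303620 \left(\frac{193}{27} - 172665\right) = 303620 \left(- \frac{4661762}{27}\right) = - \frac{1415404178440}{27}$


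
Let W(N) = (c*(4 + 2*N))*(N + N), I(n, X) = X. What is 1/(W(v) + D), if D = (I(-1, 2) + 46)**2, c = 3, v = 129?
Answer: 1/205092 ≈ 4.8759e-6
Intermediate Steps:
W(N) = 2*N*(12 + 6*N) (W(N) = (3*(4 + 2*N))*(N + N) = (12 + 6*N)*(2*N) = 2*N*(12 + 6*N))
D = 2304 (D = (2 + 46)**2 = 48**2 = 2304)
1/(W(v) + D) = 1/(12*129*(2 + 129) + 2304) = 1/(12*129*131 + 2304) = 1/(202788 + 2304) = 1/205092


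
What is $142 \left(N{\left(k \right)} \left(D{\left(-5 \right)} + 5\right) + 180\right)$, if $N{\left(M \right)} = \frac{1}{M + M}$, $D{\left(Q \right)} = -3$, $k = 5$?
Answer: $\frac{127942}{5} \approx 25588.0$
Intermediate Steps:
$N{\left(M \right)} = \frac{1}{2 M}$
$142 \left(N{\left(k \right)} \left(D{\left(-5 \right)} + 5\right) + 180\right) = 142 \left(\frac{1}{2 \cdot 5} \left(-3 + 5\right) + 180\right) = 142 \left(\frac{1}{2} \cdot \frac{1}{5} \cdot 2 + 180\right) = 142 \left(\frac{1}{10} \cdot 2 + 180\right) = 142 \left(\frac{1}{5} + 180\right) = 142 \cdot \frac{901}{5} = \frac{127942}{5}$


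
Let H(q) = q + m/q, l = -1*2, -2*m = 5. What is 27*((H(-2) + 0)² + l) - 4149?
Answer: -67005/16 ≈ -4187.8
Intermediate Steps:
m = -5/2 (m = -½*5 = -5/2 ≈ -2.5000)
l = -2
H(q) = q - 5/(2*q)
27*((H(-2) + 0)² + l) - 4149 = 27*(((-2 - 5/2/(-2)) + 0)² - 2) - 4149 = 27*(((-2 - 5/2*(-½)) + 0)² - 2) - 4149 = 27*(((-2 + 5/4) + 0)² - 2) - 4149 = 27*((-¾ + 0)² - 2) - 4149 = 27*((-¾)² - 2) - 4149 = 27*(9/16 - 2) - 4149 = 27*(-23/16) - 4149 = -621/16 - 4149 = -67005/16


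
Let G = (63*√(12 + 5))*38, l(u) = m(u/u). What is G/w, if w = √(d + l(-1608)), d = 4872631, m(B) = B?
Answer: 1197*√20708686/1218158 ≈ 4.4716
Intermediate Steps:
l(u) = 1 (l(u) = u/u = 1)
w = 2*√1218158 (w = √(4872631 + 1) = √4872632 = 2*√1218158 ≈ 2207.4)
G = 2394*√17 (G = (63*√17)*38 = 2394*√17 ≈ 9870.7)
G/w = (2394*√17)/((2*√1218158)) = (2394*√17)*(√1218158/2436316) = 1197*√20708686/1218158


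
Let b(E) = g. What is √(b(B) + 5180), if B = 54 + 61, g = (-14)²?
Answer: 16*√21 ≈ 73.321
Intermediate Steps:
g = 196
B = 115
b(E) = 196
√(b(B) + 5180) = √(196 + 5180) = √5376 = 16*√21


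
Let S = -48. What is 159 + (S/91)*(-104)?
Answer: 1497/7 ≈ 213.86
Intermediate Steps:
159 + (S/91)*(-104) = 159 - 48/91*(-104) = 159 + 384/7 = 1497/7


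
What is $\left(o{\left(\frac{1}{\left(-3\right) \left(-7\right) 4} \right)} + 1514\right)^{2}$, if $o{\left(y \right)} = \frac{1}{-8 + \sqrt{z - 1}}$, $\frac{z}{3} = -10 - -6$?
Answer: $\frac{36672108 \sqrt{13} + 116877773 i}{16 \sqrt{13} + 51 i} \approx 2.2919 \cdot 10^{6} - 141.78 i$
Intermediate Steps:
$z = -12$ ($z = 3 \left(-10 - -6\right) = 3 \left(-10 + 6\right) = 3 \left(-4\right) = -12$)
$o{\left(y \right)} = \frac{1}{-8 + i \sqrt{13}}$ ($o{\left(y \right)} = \frac{1}{-8 + \sqrt{-12 - 1}} = \frac{1}{-8 + \sqrt{-13}} = \frac{1}{-8 + i \sqrt{13}}$)
$\left(o{\left(\frac{1}{\left(-3\right) \left(-7\right) 4} \right)} + 1514\right)^{2} = \left(\left(- \frac{8}{77} - \frac{i \sqrt{13}}{77}\right) + 1514\right)^{2} = \left(\frac{116570}{77} - \frac{i \sqrt{13}}{77}\right)^{2}$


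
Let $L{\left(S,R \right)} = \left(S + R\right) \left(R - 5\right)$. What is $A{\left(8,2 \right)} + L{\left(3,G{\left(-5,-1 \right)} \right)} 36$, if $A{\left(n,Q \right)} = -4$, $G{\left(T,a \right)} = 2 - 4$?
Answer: $-256$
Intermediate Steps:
$G{\left(T,a \right)} = -2$ ($G{\left(T,a \right)} = 2 - 4 = -2$)
$L{\left(S,R \right)} = \left(-5 + R\right) \left(R + S\right)$ ($L{\left(S,R \right)} = \left(R + S\right) \left(-5 + R\right) = \left(-5 + R\right) \left(R + S\right)$)
$A{\left(8,2 \right)} + L{\left(3,G{\left(-5,-1 \right)} \right)} 36 = -4 + \left(\left(-2\right)^{2} - -10 - 15 - 6\right) 36 = -4 + \left(4 + 10 - 15 - 6\right) 36 = -4 - 252 = -256$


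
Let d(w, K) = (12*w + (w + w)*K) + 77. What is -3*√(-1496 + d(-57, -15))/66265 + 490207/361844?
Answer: 490207/361844 - 3*I*√393/66265 ≈ 1.3547 - 0.0008975*I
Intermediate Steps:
d(w, K) = 77 + 12*w + 2*K*w (d(w, K) = (12*w + (2*w)*K) + 77 = (12*w + 2*K*w) + 77 = 77 + 12*w + 2*K*w)
-3*√(-1496 + d(-57, -15))/66265 + 490207/361844 = -3*√(-1496 + (77 + 12*(-57) + 2*(-15)*(-57)))/66265 + 490207/361844 = -3*√(-1496 + (77 - 684 + 1710))*(1/66265) + 490207*(1/361844) = -3*√(-1496 + 1103)*(1/66265) + 490207/361844 = -3*I*√393*(1/66265) + 490207/361844 = -3*I*√393/66265 + 490207/361844 = 490207/361844 - 3*I*√393/66265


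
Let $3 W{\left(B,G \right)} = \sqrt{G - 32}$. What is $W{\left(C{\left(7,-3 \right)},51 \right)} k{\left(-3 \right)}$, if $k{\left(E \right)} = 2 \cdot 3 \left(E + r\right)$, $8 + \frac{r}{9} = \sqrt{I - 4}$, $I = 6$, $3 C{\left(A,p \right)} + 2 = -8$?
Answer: $- 150 \sqrt{19} + 18 \sqrt{38} \approx -542.88$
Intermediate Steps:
$C{\left(A,p \right)} = - \frac{10}{3}$ ($C{\left(A,p \right)} = - \frac{2}{3} + \frac{1}{3} \left(-8\right) = - \frac{2}{3} - \frac{8}{3} = - \frac{10}{3}$)
$W{\left(B,G \right)} = \frac{\sqrt{-32 + G}}{3}$ ($W{\left(B,G \right)} = \frac{\sqrt{G - 32}}{3} = \frac{\sqrt{-32 + G}}{3}$)
$r = -72 + 9 \sqrt{2}$ ($r = -72 + 9 \sqrt{6 - 4} = -72 + 9 \sqrt{2} \approx -59.272$)
$k{\left(E \right)} = -432 + 6 E + 54 \sqrt{2}$ ($k{\left(E \right)} = 2 \cdot 3 \left(E - \left(72 - 9 \sqrt{2}\right)\right) = 2 \cdot 3 \left(-72 + E + 9 \sqrt{2}\right) = 2 \left(-216 + 3 E + 27 \sqrt{2}\right) = -432 + 6 E + 54 \sqrt{2}$)
$W{\left(C{\left(7,-3 \right)},51 \right)} k{\left(-3 \right)} = \frac{\sqrt{-32 + 51}}{3} \left(-432 + 6 \left(-3\right) + 54 \sqrt{2}\right) = \frac{\sqrt{19}}{3} \left(-432 - 18 + 54 \sqrt{2}\right) = \frac{\sqrt{19}}{3} \left(-450 + 54 \sqrt{2}\right) = \frac{\sqrt{19} \left(-450 + 54 \sqrt{2}\right)}{3}$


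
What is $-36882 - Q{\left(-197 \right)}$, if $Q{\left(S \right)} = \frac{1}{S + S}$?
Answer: $- \frac{14531507}{394} \approx -36882.0$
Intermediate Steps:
$Q{\left(S \right)} = \frac{1}{2 S}$
$-36882 - Q{\left(-197 \right)} = -36882 - \frac{1}{2 \left(-197\right)} = -36882 - \frac{1}{2} \left(- \frac{1}{197}\right) = -36882 - - \frac{1}{394} = -36882 + \frac{1}{394} = - \frac{14531507}{394}$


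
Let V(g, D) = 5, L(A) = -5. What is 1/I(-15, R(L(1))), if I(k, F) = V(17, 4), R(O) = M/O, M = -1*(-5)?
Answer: 1/5 ≈ 0.20000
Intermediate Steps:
M = 5
R(O) = 5/O
I(k, F) = 5
1/I(-15, R(L(1))) = 1/5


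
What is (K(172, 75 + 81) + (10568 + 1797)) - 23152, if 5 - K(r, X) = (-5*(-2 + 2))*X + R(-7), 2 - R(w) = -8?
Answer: -10792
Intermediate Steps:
R(w) = 10 (R(w) = 2 - 1*(-8) = 2 + 8 = 10)
K(r, X) = -5 (K(r, X) = 5 - ((-5*(-2 + 2))*X + 10) = 5 - ((-5*0)*X + 10) = 5 - (0*X + 10) = 5 - (0 + 10) = 5 - 1*10 = 5 - 10 = -5)
(K(172, 75 + 81) + (10568 + 1797)) - 23152 = (-5 + (10568 + 1797)) - 23152 = (-5 + 12365) - 23152 = 12360 - 23152 = -10792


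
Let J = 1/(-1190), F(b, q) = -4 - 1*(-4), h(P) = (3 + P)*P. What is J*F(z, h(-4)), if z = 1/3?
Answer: 0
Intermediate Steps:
h(P) = P*(3 + P)
z = 1/3 ≈ 0.33333
F(b, q) = 0 (F(b, q) = -4 + 4 = 0)
J = -1/1190 ≈ -0.00084034
J*F(z, h(-4)) = -1/1190*0 = 0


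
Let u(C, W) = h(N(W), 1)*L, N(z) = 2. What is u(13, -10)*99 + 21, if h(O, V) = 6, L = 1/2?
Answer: 318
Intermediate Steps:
L = ½ ≈ 0.50000
u(C, W) = 3 (u(C, W) = 6*(½) = 3)
u(13, -10)*99 + 21 = 3*99 + 21 = 297 + 21 = 318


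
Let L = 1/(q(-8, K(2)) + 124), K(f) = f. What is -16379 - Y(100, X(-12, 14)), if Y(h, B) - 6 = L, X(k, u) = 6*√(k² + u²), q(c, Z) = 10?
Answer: -2195591/134 ≈ -16385.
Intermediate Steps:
L = 1/134 (L = 1/(10 + 124) = 1/134 ≈ 0.0074627)
Y(h, B) = 805/134 (Y(h, B) = 6 + 1/134 = 805/134)
-16379 - Y(100, X(-12, 14)) = -16379 - 1*805/134 = -16379 - 805/134 = -2195591/134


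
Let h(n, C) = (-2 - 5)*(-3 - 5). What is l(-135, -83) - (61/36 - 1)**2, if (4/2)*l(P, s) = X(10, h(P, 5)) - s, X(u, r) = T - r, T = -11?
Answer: 9743/1296 ≈ 7.5177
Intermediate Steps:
h(n, C) = 56 (h(n, C) = -7*(-8) = 56)
X(u, r) = -11 - r
l(P, s) = -67/2 - s/2 (l(P, s) = ((-11 - 1*56) - s)/2 = ((-11 - 56) - s)/2 = (-67 - s)/2 = -67/2 - s/2)
l(-135, -83) - (61/36 - 1)**2 = (-67/2 - 1/2*(-83)) - (61/36 - 1)**2 = (-67/2 + 83/2) - (61*(1/36) - 1)**2 = 8 - (61/36 - 1)**2 = 8 - (25/36)**2 = 8 - 1*625/1296 = 8 - 625/1296 = 9743/1296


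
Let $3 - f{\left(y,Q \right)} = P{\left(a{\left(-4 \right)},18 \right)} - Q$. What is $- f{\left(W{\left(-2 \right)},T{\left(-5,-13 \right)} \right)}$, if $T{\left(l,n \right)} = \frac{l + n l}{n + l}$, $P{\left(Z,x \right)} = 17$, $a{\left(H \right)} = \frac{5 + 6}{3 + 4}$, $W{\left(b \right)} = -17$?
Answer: $\frac{52}{3} \approx 17.333$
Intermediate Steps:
$a{\left(H \right)} = \frac{11}{7}$
$T{\left(l,n \right)} = \frac{l + l n}{l + n}$
$f{\left(y,Q \right)} = -14 + Q$ ($f{\left(y,Q \right)} = 3 - \left(17 - Q\right) = 3 + \left(-17 + Q\right) = -14 + Q$)
$- f{\left(W{\left(-2 \right)},T{\left(-5,-13 \right)} \right)} = - (-14 - \frac{5 \left(1 - 13\right)}{-5 - 13}) = - (-14 - 5 \frac{1}{-18} \left(-12\right)) = - (-14 - \left(- \frac{5}{18}\right) \left(-12\right)) = - (-14 - \frac{10}{3}) = \left(-1\right) \left(- \frac{52}{3}\right) = \frac{52}{3}$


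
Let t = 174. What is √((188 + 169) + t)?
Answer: 3*√59 ≈ 23.043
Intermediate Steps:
√((188 + 169) + t) = √((188 + 169) + 174) = √(357 + 174) = √531 = 3*√59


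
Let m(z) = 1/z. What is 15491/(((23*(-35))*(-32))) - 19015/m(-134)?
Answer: 9376679013/3680 ≈ 2.5480e+6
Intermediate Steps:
15491/(((23*(-35))*(-32))) - 19015/m(-134) = 15491/(((23*(-35))*(-32))) - 19015/(1/(-134)) = 15491/((-805*(-32))) - 19015/(-1/134) = 15491/25760 - 19015*(-134) = 15491*(1/25760) + 2548010 = 2213/3680 + 2548010 = 9376679013/3680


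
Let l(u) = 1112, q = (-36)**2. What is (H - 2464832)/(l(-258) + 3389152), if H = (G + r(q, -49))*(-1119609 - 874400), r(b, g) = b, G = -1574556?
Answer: 784273033627/847566 ≈ 9.2532e+5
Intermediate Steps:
q = 1296
H = 3137094599340 (H = (-1574556 + 1296)*(-1119609 - 874400) = -1573260*(-1994009) = 3137094599340)
(H - 2464832)/(l(-258) + 3389152) = (3137094599340 - 2464832)/(1112 + 3389152) = 3137092134508/3390264 = 3137092134508*(1/3390264) = 784273033627/847566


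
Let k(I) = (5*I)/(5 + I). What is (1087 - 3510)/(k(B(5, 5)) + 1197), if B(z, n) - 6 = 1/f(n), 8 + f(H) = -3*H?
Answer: -610596/302329 ≈ -2.0196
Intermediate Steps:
f(H) = -8 - 3*H
B(z, n) = 6 + 1/(-8 - 3*n)
k(I) = 5*I/(5 + I)
(1087 - 3510)/(k(B(5, 5)) + 1197) = (1087 - 3510)/(5*((47 + 18*5)/(8 + 3*5))/(5 + (47 + 18*5)/(8 + 3*5)) + 1197) = -2423/(5*((47 + 90)/(8 + 15))/(5 + (47 + 90)/(8 + 15)) + 1197) = -2423/(5*(137/23)/(5 + 137/23) + 1197) = -2423/(5*(137/23)/(252/23) + 1197) = -2423/(5*(137/23)*(23/252) + 1197) = -2423/(685/252 + 1197) = -2423/302329/252 = -2423*252/302329 = -610596/302329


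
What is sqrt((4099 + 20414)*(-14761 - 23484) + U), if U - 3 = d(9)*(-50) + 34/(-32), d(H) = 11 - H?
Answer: 3*I*sqrt(1666666281)/4 ≈ 30619.0*I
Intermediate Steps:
U = -1569/16 (U = 3 + ((11 - 1*9)*(-50) + 34/(-32)) = 3 + ((11 - 9)*(-50) + 34*(-1/32)) = 3 + (2*(-50) - 17/16) = 3 + (-100 - 17/16) = 3 - 1617/16 = -1569/16 ≈ -98.063)
sqrt((4099 + 20414)*(-14761 - 23484) + U) = sqrt((4099 + 20414)*(-14761 - 23484) - 1569/16) = sqrt(24513*(-38245) - 1569/16) = sqrt(-937499685 - 1569/16) = sqrt(-14999996529/16) = 3*I*sqrt(1666666281)/4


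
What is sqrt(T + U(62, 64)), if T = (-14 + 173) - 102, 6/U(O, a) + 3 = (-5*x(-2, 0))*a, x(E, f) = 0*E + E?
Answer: 3*sqrt(52455)/91 ≈ 7.5505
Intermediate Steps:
x(E, f) = E (x(E, f) = 0 + E = E)
U(O, a) = 6/(-3 + 10*a) (U(O, a) = 6/(-3 + (-5*(-2))*a) = 6/(-3 + 10*a))
T = 57 (T = 159 - 102 = 57)
sqrt(T + U(62, 64)) = sqrt(57 + 6/(-3 + 10*64)) = sqrt(57 + 6/(-3 + 640)) = sqrt(57 + 6/637) = sqrt(36315/637) = 3*sqrt(52455)/91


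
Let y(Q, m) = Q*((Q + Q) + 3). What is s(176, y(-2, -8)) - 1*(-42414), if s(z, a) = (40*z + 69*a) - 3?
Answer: 49589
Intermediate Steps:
y(Q, m) = Q*(3 + 2*Q) (y(Q, m) = Q*(2*Q + 3) = Q*(3 + 2*Q))
s(z, a) = -3 + 40*z + 69*a
s(176, y(-2, -8)) - 1*(-42414) = (-3 + 40*176 + 69*(-2*(3 + 2*(-2)))) - 1*(-42414) = (-3 + 7040 + 69*(-2*(3 - 4))) + 42414 = (-3 + 7040 + 69*(-2*(-1))) + 42414 = (-3 + 7040 + 69*2) + 42414 = (-3 + 7040 + 138) + 42414 = 7175 + 42414 = 49589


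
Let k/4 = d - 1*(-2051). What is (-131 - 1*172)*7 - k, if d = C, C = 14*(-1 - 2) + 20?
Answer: -10237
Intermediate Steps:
C = -22 (C = 14*(-3) + 20 = -42 + 20 = -22)
d = -22
k = 8116 (k = 4*(-22 - 1*(-2051)) = 4*(-22 + 2051) = 4*2029 = 8116)
(-131 - 1*172)*7 - k = (-131 - 1*172)*7 - 1*8116 = (-131 - 172)*7 - 8116 = -303*7 - 8116 = -2121 - 8116 = -10237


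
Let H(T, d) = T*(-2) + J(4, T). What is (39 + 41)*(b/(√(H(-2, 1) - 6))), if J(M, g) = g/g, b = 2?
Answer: -160*I ≈ -160.0*I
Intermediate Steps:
J(M, g) = 1
H(T, d) = 1 - 2*T (H(T, d) = T*(-2) + 1 = -2*T + 1 = 1 - 2*T)
(39 + 41)*(b/(√(H(-2, 1) - 6))) = (39 + 41)*(2/(√((1 - 2*(-2)) - 6))) = 80*(2/(√((1 + 4) - 6))) = 80*(2/(√(5 - 6))) = 80*(2/(√(-1))) = 80*(2/I) = 80*(2*(-I)) = 80*(-2*I) = -160*I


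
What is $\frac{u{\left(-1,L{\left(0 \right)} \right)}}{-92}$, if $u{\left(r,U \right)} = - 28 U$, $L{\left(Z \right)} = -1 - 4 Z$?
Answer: $- \frac{7}{23} \approx -0.30435$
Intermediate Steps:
$\frac{u{\left(-1,L{\left(0 \right)} \right)}}{-92} = \frac{\left(-28\right) \left(-1 - 0\right)}{-92} = - 28 \left(-1 + 0\right) \left(- \frac{1}{92}\right) = \left(-28\right) \left(-1\right) \left(- \frac{1}{92}\right) = 28 \left(- \frac{1}{92}\right) = - \frac{7}{23}$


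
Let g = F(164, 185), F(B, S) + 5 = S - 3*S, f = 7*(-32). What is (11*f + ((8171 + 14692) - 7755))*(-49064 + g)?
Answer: -625106716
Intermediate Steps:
f = -224
F(B, S) = -5 - 2*S (F(B, S) = -5 + (S - 3*S) = -5 - 2*S)
g = -375 (g = -5 - 2*185 = -5 - 370 = -375)
(11*f + ((8171 + 14692) - 7755))*(-49064 + g) = (11*(-224) + ((8171 + 14692) - 7755))*(-49064 - 375) = (-2464 + (22863 - 7755))*(-49439) = (-2464 + 15108)*(-49439) = 12644*(-49439) = -625106716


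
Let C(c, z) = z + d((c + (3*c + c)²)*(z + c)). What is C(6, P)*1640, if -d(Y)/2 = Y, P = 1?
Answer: -13361080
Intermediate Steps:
d(Y) = -2*Y
C(c, z) = z - 2*(c + z)*(c + 16*c²) (C(c, z) = z - 2*(c + (3*c + c)²)*(z + c) = z - 2*(c + (4*c)²)*(c + z) = z - 2*(c + 16*c²)*(c + z) = z - 2*(c + z)*(c + 16*c²))
C(6, P)*1640 = (1 - 2*6*(6 + 1 + 16*6² + 16*6*1))*1640 = (1 - 2*6*(6 + 1 + 16*36 + 96))*1640 = (1 - 2*6*(6 + 1 + 576 + 96))*1640 = (1 - 2*6*679)*1640 = (1 - 8148)*1640 = -8147*1640 = -13361080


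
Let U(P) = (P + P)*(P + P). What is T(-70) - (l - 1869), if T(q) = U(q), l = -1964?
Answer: 23433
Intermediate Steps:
U(P) = 4*P**2 (U(P) = (2*P)*(2*P) = 4*P**2)
T(q) = 4*q**2
T(-70) - (l - 1869) = 4*(-70)**2 - (-1964 - 1869) = 4*4900 - 1*(-3833) = 19600 + 3833 = 23433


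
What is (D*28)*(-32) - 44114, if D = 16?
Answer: -58450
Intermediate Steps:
(D*28)*(-32) - 44114 = (16*28)*(-32) - 44114 = 448*(-32) - 44114 = -14336 - 44114 = -58450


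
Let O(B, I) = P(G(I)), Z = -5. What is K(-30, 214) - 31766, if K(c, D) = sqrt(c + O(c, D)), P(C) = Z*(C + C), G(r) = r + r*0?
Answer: -31766 + I*sqrt(2170) ≈ -31766.0 + 46.583*I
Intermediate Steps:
G(r) = r (G(r) = r + 0 = r)
P(C) = -10*C (P(C) = -5*(C + C) = -10*C)
O(B, I) = -10*I
K(c, D) = sqrt(c - 10*D)
K(-30, 214) - 31766 = sqrt(-30 - 10*214) - 31766 = sqrt(-30 - 2140) - 31766 = sqrt(-2170) - 31766 = I*sqrt(2170) - 31766 = -31766 + I*sqrt(2170)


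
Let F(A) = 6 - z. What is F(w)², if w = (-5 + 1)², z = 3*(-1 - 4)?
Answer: 441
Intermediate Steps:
z = -15 (z = 3*(-5) = -15)
w = 16 (w = (-4)² = 16)
F(A) = 21 (F(A) = 6 - 1*(-15) = 6 + 15 = 21)
F(w)² = 21² = 441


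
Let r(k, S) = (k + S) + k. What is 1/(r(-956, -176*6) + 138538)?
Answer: 1/135570 ≈ 7.3763e-6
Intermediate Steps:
r(k, S) = S + 2*k (r(k, S) = (S + k) + k = S + 2*k)
1/(r(-956, -176*6) + 138538) = 1/((-176*6 + 2*(-956)) + 138538) = 1/((-1056 - 1912) + 138538) = 1/(-2968 + 138538) = 1/135570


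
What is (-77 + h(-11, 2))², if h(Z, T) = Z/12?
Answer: 874225/144 ≈ 6071.0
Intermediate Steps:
h(Z, T) = Z/12 (h(Z, T) = Z*(1/12) = Z/12)
(-77 + h(-11, 2))² = (-77 + (1/12)*(-11))² = (-77 - 11/12)² = (-935/12)² = 874225/144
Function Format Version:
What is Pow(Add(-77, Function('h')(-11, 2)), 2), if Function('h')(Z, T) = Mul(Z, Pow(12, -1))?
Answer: Rational(874225, 144) ≈ 6071.0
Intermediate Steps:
Function('h')(Z, T) = Mul(Rational(1, 12), Z) (Function('h')(Z, T) = Mul(Z, Rational(1, 12)) = Mul(Rational(1, 12), Z))
Pow(Add(-77, Function('h')(-11, 2)), 2) = Pow(Add(-77, Mul(Rational(1, 12), -11)), 2) = Pow(Add(-77, Rational(-11, 12)), 2) = Pow(Rational(-935, 12), 2) = Rational(874225, 144)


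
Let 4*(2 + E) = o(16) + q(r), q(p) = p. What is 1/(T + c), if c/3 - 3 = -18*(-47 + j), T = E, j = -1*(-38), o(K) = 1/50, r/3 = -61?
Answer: 200/89451 ≈ 0.0022359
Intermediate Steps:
r = -183 (r = 3*(-61) = -183)
o(K) = 1/50
j = 38
E = -9549/200 (E = -2 + (1/50 - 183)/4 = -2 + (¼)*(-9149/50) = -2 - 9149/200 = -9549/200 ≈ -47.745)
T = -9549/200 ≈ -47.745
c = 495 (c = 9 + 3*(-18*(-47 + 38)) = 9 + 3*(-18*(-9)) = 9 + 3*162 = 9 + 486 = 495)
1/(T + c) = 1/(-9549/200 + 495) = 1/(89451/200) = 200/89451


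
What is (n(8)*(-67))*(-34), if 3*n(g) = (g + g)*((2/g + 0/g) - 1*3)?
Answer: -100232/3 ≈ -33411.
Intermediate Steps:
n(g) = 2*g*(-3 + 2/g)/3 (n(g) = ((g + g)*((2/g + 0/g) - 1*3))/3 = ((2*g)*((2/g + 0) - 3))/3 = ((2*g)*(2/g - 3))/3 = ((2*g)*(-3 + 2/g))/3 = (2*g*(-3 + 2/g))/3 = 2*g*(-3 + 2/g)/3)
(n(8)*(-67))*(-34) = ((4/3 - 2*8)*(-67))*(-34) = ((4/3 - 16)*(-67))*(-34) = -44/3*(-67)*(-34) = (2948/3)*(-34) = -100232/3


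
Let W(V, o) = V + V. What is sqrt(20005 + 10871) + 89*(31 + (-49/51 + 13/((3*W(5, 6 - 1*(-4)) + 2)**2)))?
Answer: 139679359/52224 + 2*sqrt(7719) ≈ 2850.3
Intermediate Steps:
W(V, o) = 2*V
sqrt(20005 + 10871) + 89*(31 + (-49/51 + 13/((3*W(5, 6 - 1*(-4)) + 2)**2))) = sqrt(20005 + 10871) + 89*(31 + (-49/51 + 13/((3*(2*5) + 2)**2))) = sqrt(30876) + 89*(31 + (-49*1/51 + 13/((3*10 + 2)**2))) = 2*sqrt(7719) + 89*(31 + (-49/51 + 13/((30 + 2)**2))) = 2*sqrt(7719) + 89*(31 + (-49/51 + 13/(32**2))) = 2*sqrt(7719) + 89*(31 + (-49/51 + 13/1024)) = 2*sqrt(7719) + 89*(31 - 49513/52224) = 2*sqrt(7719) + 89*(1569431/52224) = 2*sqrt(7719) + 139679359/52224 = 139679359/52224 + 2*sqrt(7719)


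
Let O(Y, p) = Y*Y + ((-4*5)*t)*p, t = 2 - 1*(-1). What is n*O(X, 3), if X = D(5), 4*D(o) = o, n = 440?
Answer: -157025/2 ≈ -78513.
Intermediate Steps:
t = 3 (t = 2 + 1 = 3)
D(o) = o/4
X = 5/4 (X = (¼)*5 = 5/4 ≈ 1.2500)
O(Y, p) = Y² - 60*p (O(Y, p) = Y*Y + (-4*5*3)*p = Y² + (-20*3)*p = Y² - 60*p)
n*O(X, 3) = 440*((5/4)² - 60*3) = 440*(25/16 - 180) = 440*(-2855/16) = -157025/2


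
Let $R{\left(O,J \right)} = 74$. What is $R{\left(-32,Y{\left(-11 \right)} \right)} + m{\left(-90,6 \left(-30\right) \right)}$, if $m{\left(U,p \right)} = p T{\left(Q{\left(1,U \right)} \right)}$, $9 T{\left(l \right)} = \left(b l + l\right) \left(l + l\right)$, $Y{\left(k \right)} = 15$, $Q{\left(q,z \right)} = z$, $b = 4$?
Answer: $-1619926$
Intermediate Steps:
$T{\left(l \right)} = \frac{10 l^{2}}{9}$ ($T{\left(l \right)} = \frac{\left(4 l + l\right) \left(l + l\right)}{9} = \frac{5 l 2 l}{9} = \frac{10 l^{2}}{9}$)
$m{\left(U,p \right)} = \frac{10 p U^{2}}{9}$ ($m{\left(U,p \right)} = p \frac{10 U^{2}}{9} = \frac{10 p U^{2}}{9}$)
$R{\left(-32,Y{\left(-11 \right)} \right)} + m{\left(-90,6 \left(-30\right) \right)} = 74 + \frac{10 \cdot 6 \left(-30\right) \left(-90\right)^{2}}{9} = 74 + \frac{10}{9} \left(-180\right) 8100 = 74 - 1620000 = -1619926$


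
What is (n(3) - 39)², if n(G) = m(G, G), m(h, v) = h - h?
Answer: 1521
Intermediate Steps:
m(h, v) = 0
n(G) = 0
(n(3) - 39)² = (0 - 39)² = (-39)² = 1521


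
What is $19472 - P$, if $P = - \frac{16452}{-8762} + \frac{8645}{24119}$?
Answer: $\frac{2057279204369}{105665339} \approx 19470.0$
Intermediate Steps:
$P = \frac{236276639}{105665339}$ ($P = \left(-16452\right) \left(- \frac{1}{8762}\right) + 8645 \cdot \frac{1}{24119} = \frac{8226}{4381} + \frac{8645}{24119} = \frac{236276639}{105665339} \approx 2.2361$)
$19472 - P = 19472 - \frac{236276639}{105665339} = \frac{2057279204369}{105665339}$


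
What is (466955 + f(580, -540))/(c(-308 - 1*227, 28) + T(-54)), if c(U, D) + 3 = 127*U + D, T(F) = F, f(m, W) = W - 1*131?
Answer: -77714/11329 ≈ -6.8597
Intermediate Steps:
f(m, W) = -131 + W (f(m, W) = W - 131 = -131 + W)
c(U, D) = -3 + D + 127*U (c(U, D) = -3 + (127*U + D) = -3 + (D + 127*U) = -3 + D + 127*U)
(466955 + f(580, -540))/(c(-308 - 1*227, 28) + T(-54)) = (466955 + (-131 - 540))/((-3 + 28 + 127*(-308 - 1*227)) - 54) = (466955 - 671)/((-3 + 28 + 127*(-308 - 227)) - 54) = 466284/((-3 + 28 + 127*(-535)) - 54) = 466284/((-3 + 28 - 67945) - 54) = 466284/(-67920 - 54) = 466284/(-67974) = 466284*(-1/67974) = -77714/11329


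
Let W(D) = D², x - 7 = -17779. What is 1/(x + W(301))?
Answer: 1/72829 ≈ 1.3731e-5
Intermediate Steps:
x = -17772 (x = 7 - 17779 = -17772)
1/(x + W(301)) = 1/(-17772 + 301²) = 1/(-17772 + 90601) = 1/72829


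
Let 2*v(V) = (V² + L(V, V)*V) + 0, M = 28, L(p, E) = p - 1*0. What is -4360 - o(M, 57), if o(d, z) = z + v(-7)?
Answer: -4466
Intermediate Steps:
L(p, E) = p (L(p, E) = p + 0 = p)
v(V) = V² (v(V) = ((V² + V*V) + 0)/2 = ((V² + V²) + 0)/2 = (2*V² + 0)/2 = (2*V²)/2 = V²)
o(d, z) = 49 + z (o(d, z) = z + (-7)² = z + 49 = 49 + z)
-4360 - o(M, 57) = -4360 - (49 + 57) = -4360 - 1*106 = -4360 - 106 = -4466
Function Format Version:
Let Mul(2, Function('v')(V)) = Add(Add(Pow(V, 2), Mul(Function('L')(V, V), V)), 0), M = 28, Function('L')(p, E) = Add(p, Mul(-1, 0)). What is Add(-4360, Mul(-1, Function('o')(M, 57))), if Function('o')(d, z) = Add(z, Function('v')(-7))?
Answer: -4466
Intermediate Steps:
Function('L')(p, E) = p (Function('L')(p, E) = Add(p, 0) = p)
Function('v')(V) = Pow(V, 2) (Function('v')(V) = Mul(Rational(1, 2), Add(Add(Pow(V, 2), Mul(V, V)), 0)) = Mul(Rational(1, 2), Add(Add(Pow(V, 2), Pow(V, 2)), 0)) = Mul(Rational(1, 2), Add(Mul(2, Pow(V, 2)), 0)) = Mul(Rational(1, 2), Mul(2, Pow(V, 2))) = Pow(V, 2))
Function('o')(d, z) = Add(49, z) (Function('o')(d, z) = Add(z, Pow(-7, 2)) = Add(z, 49) = Add(49, z))
Add(-4360, Mul(-1, Function('o')(M, 57))) = Add(-4360, Mul(-1, Add(49, 57))) = Add(-4360, Mul(-1, 106)) = Add(-4360, -106) = -4466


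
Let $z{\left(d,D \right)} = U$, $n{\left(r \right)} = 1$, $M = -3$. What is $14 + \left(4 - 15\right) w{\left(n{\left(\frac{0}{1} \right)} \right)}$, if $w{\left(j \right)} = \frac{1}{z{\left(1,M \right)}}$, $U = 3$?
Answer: $\frac{31}{3} \approx 10.333$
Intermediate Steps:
$z{\left(d,D \right)} = 3$
$w{\left(j \right)} = \frac{1}{3}$
$14 + \left(4 - 15\right) w{\left(n{\left(\frac{0}{1} \right)} \right)} = 14 + \left(4 - 15\right) \frac{1}{3} = 14 - \frac{11}{3} = \frac{31}{3}$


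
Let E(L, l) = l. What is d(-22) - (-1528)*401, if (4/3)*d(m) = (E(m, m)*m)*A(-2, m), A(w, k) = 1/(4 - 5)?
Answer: 612365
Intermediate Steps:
A(w, k) = -1 (A(w, k) = 1/(-1) = -1)
d(m) = -3*m**2/4 (d(m) = 3*((m*m)*(-1))/4 = 3*(m**2*(-1))/4 = 3*(-m**2)/4 = -3*m**2/4)
d(-22) - (-1528)*401 = -3/4*(-22)**2 - (-1528)*401 = -3/4*484 - 1528*(-401) = -363 + 612728 = 612365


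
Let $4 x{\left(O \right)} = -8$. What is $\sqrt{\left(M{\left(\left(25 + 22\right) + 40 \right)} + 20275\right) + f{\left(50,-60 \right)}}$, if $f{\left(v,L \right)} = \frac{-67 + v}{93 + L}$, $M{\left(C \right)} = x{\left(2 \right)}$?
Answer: $\frac{8 \sqrt{344949}}{33} \approx 142.38$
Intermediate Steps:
$x{\left(O \right)} = -2$ ($x{\left(O \right)} = \frac{1}{4} \left(-8\right) = -2$)
$M{\left(C \right)} = -2$
$f{\left(v,L \right)} = \frac{-67 + v}{93 + L}$
$\sqrt{\left(M{\left(\left(25 + 22\right) + 40 \right)} + 20275\right) + f{\left(50,-60 \right)}} = \sqrt{\left(-2 + 20275\right) + \frac{-67 + 50}{93 - 60}} = \sqrt{20273 + \frac{1}{33} \left(-17\right)} = \sqrt{20273 - \frac{17}{33}} = \sqrt{\frac{668992}{33}} = \frac{8 \sqrt{344949}}{33}$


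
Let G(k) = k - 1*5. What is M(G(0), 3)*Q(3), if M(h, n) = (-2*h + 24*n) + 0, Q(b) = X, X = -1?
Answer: -82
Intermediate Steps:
G(k) = -5 + k (G(k) = k - 5 = -5 + k)
Q(b) = -1
M(h, n) = -2*h + 24*n
M(G(0), 3)*Q(3) = (-2*(-5 + 0) + 24*3)*(-1) = (-2*(-5) + 72)*(-1) = (10 + 72)*(-1) = 82*(-1) = -82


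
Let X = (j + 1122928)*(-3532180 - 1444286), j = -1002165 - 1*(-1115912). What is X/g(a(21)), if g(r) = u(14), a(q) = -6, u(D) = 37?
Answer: -6154271090550/37 ≈ -1.6633e+11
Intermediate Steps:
j = 113747 (j = -1002165 + 1115912 = 113747)
g(r) = 37
X = -6154271090550 (X = (113747 + 1122928)*(-3532180 - 1444286) = 1236675*(-4976466) = -6154271090550)
X/g(a(21)) = -6154271090550/37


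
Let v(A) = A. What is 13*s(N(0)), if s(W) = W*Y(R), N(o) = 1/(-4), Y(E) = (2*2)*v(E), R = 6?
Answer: -78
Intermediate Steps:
Y(E) = 4*E (Y(E) = (2*2)*E = 4*E)
N(o) = -1/4
s(W) = 24*W (s(W) = W*(4*6) = W*24 = 24*W)
13*s(N(0)) = 13*(24*(-1/4)) = 13*(-6) = -78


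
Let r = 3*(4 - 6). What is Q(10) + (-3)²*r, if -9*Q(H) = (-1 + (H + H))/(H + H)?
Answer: -9739/180 ≈ -54.106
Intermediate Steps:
r = -6 (r = 3*(-2) = -6)
Q(H) = -(-1 + 2*H)/(18*H) (Q(H) = -(-1 + (H + H))/(9*(H + H)) = -(-1 + 2*H)/(9*(2*H)) = -(-1 + 2*H)*1/(2*H)/9 = -(-1 + 2*H)/(18*H))
Q(10) + (-3)²*r = (1/18)*(1 - 2*10)/10 + (-3)²*(-6) = (1/18)*(⅒)*(1 - 20) + 9*(-6) = (1/18)*(⅒)*(-19) - 54 = -19/180 - 54 = -9739/180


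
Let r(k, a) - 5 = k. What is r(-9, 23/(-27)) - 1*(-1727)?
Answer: 1723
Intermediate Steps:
r(k, a) = 5 + k
r(-9, 23/(-27)) - 1*(-1727) = (5 - 9) - 1*(-1727) = -4 + 1727 = 1723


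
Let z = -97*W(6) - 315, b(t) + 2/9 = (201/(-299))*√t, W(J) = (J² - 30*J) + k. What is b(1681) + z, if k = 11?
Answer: 33794159/2691 ≈ 12558.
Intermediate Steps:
W(J) = 11 + J² - 30*J (W(J) = (J² - 30*J) + 11 = 11 + J² - 30*J)
b(t) = -2/9 - 201*√t/299 (b(t) = -2/9 + (201/(-299))*√t = -2/9 + (201*(-1/299))*√t = -2/9 - 201*√t/299)
z = 12586 (z = -97*(11 + 6² - 30*6) - 315 = -97*(11 + 36 - 180) - 315 = -97*(-133) - 315 = 12901 - 315 = 12586)
b(1681) + z = (-2/9 - 201*√1681/299) + 12586 = (-2/9 - 201/299*41) + 12586 = (-2/9 - 8241/299) + 12586 = -74767/2691 + 12586 = 33794159/2691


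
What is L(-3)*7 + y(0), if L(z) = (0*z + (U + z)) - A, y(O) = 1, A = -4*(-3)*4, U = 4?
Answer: -328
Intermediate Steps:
A = 48 (A = 12*4 = 48)
L(z) = -44 + z (L(z) = (0*z + (4 + z)) - 1*48 = (0 + (4 + z)) - 48 = (4 + z) - 48 = -44 + z)
L(-3)*7 + y(0) = (-44 - 3)*7 + 1 = -47*7 + 1 = -329 + 1 = -328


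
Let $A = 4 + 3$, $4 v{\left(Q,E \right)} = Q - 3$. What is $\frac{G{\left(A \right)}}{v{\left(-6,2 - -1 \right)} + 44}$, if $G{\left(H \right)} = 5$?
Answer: $\frac{20}{167} \approx 0.11976$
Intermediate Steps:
$v{\left(Q,E \right)} = - \frac{3}{4} + \frac{Q}{4}$ ($v{\left(Q,E \right)} = \frac{Q - 3}{4} = \frac{-3 + Q}{4} = - \frac{3}{4} + \frac{Q}{4}$)
$A = 7$
$\frac{G{\left(A \right)}}{v{\left(-6,2 - -1 \right)} + 44} = \frac{1}{\left(- \frac{3}{4} + \frac{1}{4} \left(-6\right)\right) + 44} \cdot 5 = \frac{1}{\left(- \frac{3}{4} - \frac{3}{2}\right) + 44} \cdot 5 = \frac{1}{- \frac{9}{4} + 44} \cdot 5 = \frac{1}{\frac{167}{4}} \cdot 5 = \frac{4}{167} \cdot 5 = \frac{20}{167}$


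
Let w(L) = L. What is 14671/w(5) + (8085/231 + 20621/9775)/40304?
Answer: 33999759749/11587400 ≈ 2934.2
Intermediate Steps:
14671/w(5) + (8085/231 + 20621/9775)/40304 = 14671/5 + (8085/231 + 20621/9775)/40304 = 14671*(⅕) + (8085*(1/231) + 20621*(1/9775))*(1/40304) = 14671/5 + (35 + 1213/575)*(1/40304) = 14671/5 + (21338/575)*(1/40304) = 14671/5 + 10669/11587400 = 33999759749/11587400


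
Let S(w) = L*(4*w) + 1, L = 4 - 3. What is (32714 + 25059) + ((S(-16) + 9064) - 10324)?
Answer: 56450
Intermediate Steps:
L = 1
S(w) = 1 + 4*w (S(w) = 1*(4*w) + 1 = 4*w + 1 = 1 + 4*w)
(32714 + 25059) + ((S(-16) + 9064) - 10324) = (32714 + 25059) + (((1 + 4*(-16)) + 9064) - 10324) = 57773 + (((1 - 64) + 9064) - 10324) = 57773 + ((-63 + 9064) - 10324) = 57773 + (9001 - 10324) = 57773 - 1323 = 56450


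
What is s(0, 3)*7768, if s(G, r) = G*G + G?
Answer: 0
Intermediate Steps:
s(G, r) = G + G² (s(G, r) = G² + G = G + G²)
s(0, 3)*7768 = (0*(1 + 0))*7768 = (0*1)*7768 = 0*7768 = 0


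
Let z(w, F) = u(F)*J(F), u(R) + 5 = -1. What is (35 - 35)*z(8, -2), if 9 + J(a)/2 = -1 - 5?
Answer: 0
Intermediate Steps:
J(a) = -30 (J(a) = -18 + 2*(-1 - 5) = -18 + 2*(-6) = -18 - 12 = -30)
u(R) = -6 (u(R) = -5 - 1 = -6)
z(w, F) = 180 (z(w, F) = -6*(-30) = 180)
(35 - 35)*z(8, -2) = (35 - 35)*180 = 0*180 = 0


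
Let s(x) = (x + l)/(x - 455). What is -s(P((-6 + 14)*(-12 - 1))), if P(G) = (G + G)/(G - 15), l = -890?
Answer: -35234/17979 ≈ -1.9597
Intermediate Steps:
P(G) = 2*G/(-15 + G) (P(G) = (2*G)/(-15 + G) = 2*G/(-15 + G))
s(x) = (-890 + x)/(-455 + x) (s(x) = (x - 890)/(x - 455) = (-890 + x)/(-455 + x))
-s(P((-6 + 14)*(-12 - 1))) = -(-890 + 2*((-6 + 14)*(-12 - 1))/(-15 + (-6 + 14)*(-12 - 1)))/(-455 + 2*((-6 + 14)*(-12 - 1))/(-15 + (-6 + 14)*(-12 - 1))) = -(-890 + 2*(8*(-13))/(-15 + 8*(-13)))/(-455 + 2*(8*(-13))/(-15 + 8*(-13))) = -(-890 + 2*(-104)/(-15 - 104))/(-455 + 2*(-104)/(-15 - 104)) = -(-890 + 2*(-104)/(-119))/(-455 + 2*(-104)/(-119)) = -(-890 + 2*(-104)*(-1/119))/(-455 + 2*(-104)*(-1/119)) = -(-890 + 208/119)/(-455 + 208/119) = -(-105702)/((-53937/119)*119) = -(-119)*(-105702)/(53937*119) = -1*35234/17979 = -35234/17979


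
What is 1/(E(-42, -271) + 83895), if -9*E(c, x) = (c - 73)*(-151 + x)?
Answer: 9/706525 ≈ 1.2738e-5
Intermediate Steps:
E(c, x) = -(-151 + x)*(-73 + c)/9 (E(c, x) = -(c - 73)*(-151 + x)/9 = -(-73 + c)*(-151 + x)/9 = -(-151 + x)*(-73 + c)/9)
1/(E(-42, -271) + 83895) = 1/((-11023/9 + (73/9)*(-271) + (151/9)*(-42) - ⅑*(-42)*(-271)) + 83895) = 1/((-11023/9 - 19783/9 - 2114/3 - 3794/3) + 83895) = 1/(-48530/9 + 83895) = 1/(706525/9) = 9/706525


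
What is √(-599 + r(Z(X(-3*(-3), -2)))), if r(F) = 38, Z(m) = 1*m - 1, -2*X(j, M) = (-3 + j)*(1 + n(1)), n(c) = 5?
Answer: I*√561 ≈ 23.685*I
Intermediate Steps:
X(j, M) = 9 - 3*j (X(j, M) = -(-3 + j)*(1 + 5)/2 = -(-3 + j)*6/2 = -(-18 + 6*j)/2 = 9 - 3*j)
Z(m) = -1 + m (Z(m) = m - 1 = -1 + m)
√(-599 + r(Z(X(-3*(-3), -2)))) = √(-599 + 38) = √(-561) = I*√561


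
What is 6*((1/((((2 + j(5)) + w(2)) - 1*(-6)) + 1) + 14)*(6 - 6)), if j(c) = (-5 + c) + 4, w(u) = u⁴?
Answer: 0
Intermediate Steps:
j(c) = -1 + c
6*((1/((((2 + j(5)) + w(2)) - 1*(-6)) + 1) + 14)*(6 - 6)) = 6*((1/((((2 + (-1 + 5)) + 2⁴) - 1*(-6)) + 1) + 14)*(6 - 6)) = 6*((1/((((2 + 4) + 16) + 6) + 1) + 14)*0) = 6*((1/(((6 + 16) + 6) + 1) + 14)*0) = 6*((1/((22 + 6) + 1) + 14)*0) = 6*((1/(28 + 1) + 14)*0) = 6*((1/29 + 14)*0) = 6*((407/29)*0) = 6*0 = 0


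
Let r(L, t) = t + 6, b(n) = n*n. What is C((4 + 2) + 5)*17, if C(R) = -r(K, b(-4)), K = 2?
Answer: -374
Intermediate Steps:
b(n) = n²
r(L, t) = 6 + t
C(R) = -22 (C(R) = -(6 + (-4)²) = -(6 + 16) = -1*22 = -22)
C((4 + 2) + 5)*17 = -22*17 = -374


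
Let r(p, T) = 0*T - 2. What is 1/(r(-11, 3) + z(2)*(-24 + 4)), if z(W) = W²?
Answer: -1/82 ≈ -0.012195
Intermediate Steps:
r(p, T) = -2 (r(p, T) = 0 - 2 = -2)
1/(r(-11, 3) + z(2)*(-24 + 4)) = 1/(-2 + 2²*(-24 + 4)) = 1/(-2 + 4*(-20)) = 1/(-2 - 80) = 1/(-82) = -1/82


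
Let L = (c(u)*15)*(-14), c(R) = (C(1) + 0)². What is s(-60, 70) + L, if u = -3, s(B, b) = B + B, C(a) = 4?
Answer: -3480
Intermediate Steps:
s(B, b) = 2*B
c(R) = 16 (c(R) = (4 + 0)² = 4² = 16)
L = -3360 (L = (16*15)*(-14) = 240*(-14) = -3360)
s(-60, 70) + L = 2*(-60) - 3360 = -120 - 3360 = -3480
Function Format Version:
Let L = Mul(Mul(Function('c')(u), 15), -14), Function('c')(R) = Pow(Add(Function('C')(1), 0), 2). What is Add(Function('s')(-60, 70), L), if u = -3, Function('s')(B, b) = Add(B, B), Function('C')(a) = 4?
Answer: -3480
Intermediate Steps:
Function('s')(B, b) = Mul(2, B)
Function('c')(R) = 16 (Function('c')(R) = Pow(Add(4, 0), 2) = Pow(4, 2) = 16)
L = -3360 (L = Mul(Mul(16, 15), -14) = Mul(240, -14) = -3360)
Add(Function('s')(-60, 70), L) = Add(Mul(2, -60), -3360) = Add(-120, -3360) = -3480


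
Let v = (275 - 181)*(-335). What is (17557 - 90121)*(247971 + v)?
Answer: -15708727284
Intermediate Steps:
v = -31490 (v = 94*(-335) = -31490)
(17557 - 90121)*(247971 + v) = (17557 - 90121)*(247971 - 31490) = -72564*216481 = -15708727284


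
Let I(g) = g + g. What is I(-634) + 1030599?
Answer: 1029331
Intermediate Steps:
I(g) = 2*g
I(-634) + 1030599 = 2*(-634) + 1030599 = -1268 + 1030599 = 1029331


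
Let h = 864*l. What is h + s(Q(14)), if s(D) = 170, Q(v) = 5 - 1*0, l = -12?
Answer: -10198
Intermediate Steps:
Q(v) = 5 (Q(v) = 5 + 0 = 5)
h = -10368 (h = 864*(-12) = -10368)
h + s(Q(14)) = -10368 + 170 = -10198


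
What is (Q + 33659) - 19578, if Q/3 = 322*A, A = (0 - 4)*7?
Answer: -12967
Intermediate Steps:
A = -28 (A = -4*7 = -28)
Q = -27048 (Q = 3*(322*(-28)) = 3*(-9016) = -27048)
(Q + 33659) - 19578 = (-27048 + 33659) - 19578 = 6611 - 19578 = -12967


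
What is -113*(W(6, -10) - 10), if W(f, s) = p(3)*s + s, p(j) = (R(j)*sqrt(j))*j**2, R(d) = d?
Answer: 2260 + 30510*sqrt(3) ≈ 55105.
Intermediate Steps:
p(j) = j**(7/2) (p(j) = (j*sqrt(j))*j**2 = j**(3/2)*j**2 = j**(7/2))
W(f, s) = s + 27*s*sqrt(3) (W(f, s) = 3**(7/2)*s + s = (27*sqrt(3))*s + s = 27*s*sqrt(3) + s = s + 27*s*sqrt(3))
-113*(W(6, -10) - 10) = -113*(-10*(1 + 27*sqrt(3)) - 10) = -113*((-10 - 270*sqrt(3)) - 10) = -113*(-20 - 270*sqrt(3)) = 2260 + 30510*sqrt(3)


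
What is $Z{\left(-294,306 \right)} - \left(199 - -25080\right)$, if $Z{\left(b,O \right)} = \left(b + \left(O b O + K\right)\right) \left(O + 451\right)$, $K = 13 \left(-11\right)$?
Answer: $-20839796976$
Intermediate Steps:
$K = -143$
$Z{\left(b,O \right)} = \left(451 + O\right) \left(-143 + b + b O^{2}\right)$ ($Z{\left(b,O \right)} = \left(b + \left(O b O - 143\right)\right) \left(O + 451\right) = \left(b + \left(b O^{2} - 143\right)\right) \left(451 + O\right) = \left(b + \left(-143 + b O^{2}\right)\right) \left(451 + O\right) = \left(-143 + b + b O^{2}\right) \left(451 + O\right) = \left(451 + O\right) \left(-143 + b + b O^{2}\right)$)
$Z{\left(-294,306 \right)} - \left(199 - -25080\right) = \left(-64493 - 43758 + 451 \left(-294\right) + 306 \left(-294\right) - 294 \cdot 306^{3} + 451 \left(-294\right) 306^{2}\right) - \left(199 - -25080\right) = \left(-64493 - 43758 - 132594 - 89964 - 8423869104 + 451 \left(-294\right) 93636\right) - \left(199 + 25080\right) = \left(-64493 - 43758 - 132594 - 89964 - 8423869104 - 12415571784\right) - 25279 = -20839771697 - 25279 = -20839796976$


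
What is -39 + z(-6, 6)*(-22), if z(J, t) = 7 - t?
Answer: -61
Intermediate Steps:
-39 + z(-6, 6)*(-22) = -39 + (7 - 1*6)*(-22) = -39 + (7 - 6)*(-22) = -39 + 1*(-22) = -39 - 22 = -61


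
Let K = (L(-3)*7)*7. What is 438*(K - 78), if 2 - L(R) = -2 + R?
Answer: 116070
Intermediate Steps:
L(R) = 4 - R (L(R) = 2 - (-2 + R) = 2 + (2 - R) = 4 - R)
K = 343 (K = ((4 - 1*(-3))*7)*7 = ((4 + 3)*7)*7 = (7*7)*7 = 49*7 = 343)
438*(K - 78) = 438*(343 - 78) = 438*265 = 116070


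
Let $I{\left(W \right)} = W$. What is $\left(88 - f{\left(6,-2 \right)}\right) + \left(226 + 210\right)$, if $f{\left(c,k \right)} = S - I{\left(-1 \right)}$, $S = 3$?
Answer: $520$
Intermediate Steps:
$f{\left(c,k \right)} = 4$ ($f{\left(c,k \right)} = 3 - -1 = 3 + 1 = 4$)
$\left(88 - f{\left(6,-2 \right)}\right) + \left(226 + 210\right) = \left(88 - 4\right) + \left(226 + 210\right) = \left(88 - 4\right) + 436 = 84 + 436 = 520$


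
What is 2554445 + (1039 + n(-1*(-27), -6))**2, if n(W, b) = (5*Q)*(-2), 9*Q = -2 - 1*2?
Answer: 295100926/81 ≈ 3.6432e+6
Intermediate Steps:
Q = -4/9 (Q = (-2 - 1*2)/9 = (-2 - 2)/9 = (1/9)*(-4) = -4/9 ≈ -0.44444)
n(W, b) = 40/9 (n(W, b) = (5*(-4/9))*(-2) = -20/9*(-2) = 40/9)
2554445 + (1039 + n(-1*(-27), -6))**2 = 2554445 + (1039 + 40/9)**2 = 2554445 + (9391/9)**2 = 2554445 + 88190881/81 = 295100926/81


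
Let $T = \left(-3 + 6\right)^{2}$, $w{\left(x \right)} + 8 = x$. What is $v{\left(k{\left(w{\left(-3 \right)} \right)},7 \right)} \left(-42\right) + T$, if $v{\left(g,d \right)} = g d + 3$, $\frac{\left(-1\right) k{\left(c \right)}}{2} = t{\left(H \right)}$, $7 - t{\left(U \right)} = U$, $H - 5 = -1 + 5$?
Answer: $-1293$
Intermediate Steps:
$w{\left(x \right)} = -8 + x$
$H = 9$ ($H = 5 + \left(-1 + 5\right) = 5 + 4 = 9$)
$t{\left(U \right)} = 7 - U$
$k{\left(c \right)} = 4$ ($k{\left(c \right)} = - 2 \left(7 - 9\right) = \left(-2\right) \left(-2\right) = 4$)
$v{\left(g,d \right)} = 3 + d g$ ($v{\left(g,d \right)} = d g + 3 = 3 + d g$)
$T = 9$ ($T = 3^{2} = 9$)
$v{\left(k{\left(w{\left(-3 \right)} \right)},7 \right)} \left(-42\right) + T = \left(3 + 7 \cdot 4\right) \left(-42\right) + 9 = \left(3 + 28\right) \left(-42\right) + 9 = 31 \left(-42\right) + 9 = -1302 + 9 = -1293$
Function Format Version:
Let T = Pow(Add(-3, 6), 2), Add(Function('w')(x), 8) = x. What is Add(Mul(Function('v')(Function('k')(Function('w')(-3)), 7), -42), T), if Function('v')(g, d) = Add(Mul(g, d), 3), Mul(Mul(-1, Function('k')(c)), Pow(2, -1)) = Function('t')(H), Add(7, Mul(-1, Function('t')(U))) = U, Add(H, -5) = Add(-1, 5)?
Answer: -1293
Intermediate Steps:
Function('w')(x) = Add(-8, x)
H = 9 (H = Add(5, Add(-1, 5)) = Add(5, 4) = 9)
Function('t')(U) = Add(7, Mul(-1, U))
Function('k')(c) = 4 (Function('k')(c) = Mul(-2, Add(7, Mul(-1, 9))) = Mul(-2, Add(7, -9)) = Mul(-2, -2) = 4)
Function('v')(g, d) = Add(3, Mul(d, g)) (Function('v')(g, d) = Add(Mul(d, g), 3) = Add(3, Mul(d, g)))
T = 9 (T = Pow(3, 2) = 9)
Add(Mul(Function('v')(Function('k')(Function('w')(-3)), 7), -42), T) = Add(Mul(Add(3, Mul(7, 4)), -42), 9) = Add(Mul(Add(3, 28), -42), 9) = Add(Mul(31, -42), 9) = Add(-1302, 9) = -1293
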